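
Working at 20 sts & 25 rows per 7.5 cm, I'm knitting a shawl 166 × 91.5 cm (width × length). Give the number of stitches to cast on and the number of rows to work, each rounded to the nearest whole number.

Stitch gauge = 20/7.5 = 2.667 sts/cm; 166 × 2.667 = 442.67 → 443 sts.
Row gauge = 25/7.5 = 3.333 rows/cm; 91.5 × 3.333 = 305.00 → 305 rows.

Cast on 443 stitches and work 305 rows.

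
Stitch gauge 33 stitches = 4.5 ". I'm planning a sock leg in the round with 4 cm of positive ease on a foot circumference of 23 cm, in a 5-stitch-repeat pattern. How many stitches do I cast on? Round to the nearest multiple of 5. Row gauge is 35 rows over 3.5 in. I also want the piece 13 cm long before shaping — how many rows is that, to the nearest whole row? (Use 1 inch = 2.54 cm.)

Cast on 80 stitches; work 51 rows.

Finished = 23 + 4 = 27 cm.
27 cm × 1/2.54 = 10.63 inches.
33/4.5 = 7.333 sts per in; 10.63 × 7.333 = 77.95 sts.
Nearest multiple of 5 → 80.
13 cm = 5.12 inches; × 10 = 51.18 → 51 rows.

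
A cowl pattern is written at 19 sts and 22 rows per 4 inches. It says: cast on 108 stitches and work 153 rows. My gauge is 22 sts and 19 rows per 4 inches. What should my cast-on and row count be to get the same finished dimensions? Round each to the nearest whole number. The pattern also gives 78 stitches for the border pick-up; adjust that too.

Stitches: 108 × 22/19 = 125.05 → 125.
Rows: 153 × 19/22 = 132.14 → 132.
border pick-up: 78 × 22/19 = 90.32 → 90.

Cast on 125 stitches; work 132 rows; border pick-up 90 stitches.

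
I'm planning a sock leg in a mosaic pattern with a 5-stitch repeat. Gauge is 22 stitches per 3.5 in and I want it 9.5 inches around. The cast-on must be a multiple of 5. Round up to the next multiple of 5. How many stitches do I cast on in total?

22 / 3.5 = 6.286 sts per inch.
9.5 × 6.286 = 59.71 sts.
Next multiple of 5: 60.

60 stitches.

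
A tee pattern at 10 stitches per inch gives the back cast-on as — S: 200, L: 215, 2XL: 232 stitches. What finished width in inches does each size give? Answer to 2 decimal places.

10/1 = 10 sts per in.
S: 200 / 10 = 20.000 → 20.00 in.
L: 215 / 10 = 21.500 → 21.50 in.
2XL: 232 / 10 = 23.200 → 23.20 in.

S 20.00 inches; L 21.50 inches; 2XL 23.20 inches.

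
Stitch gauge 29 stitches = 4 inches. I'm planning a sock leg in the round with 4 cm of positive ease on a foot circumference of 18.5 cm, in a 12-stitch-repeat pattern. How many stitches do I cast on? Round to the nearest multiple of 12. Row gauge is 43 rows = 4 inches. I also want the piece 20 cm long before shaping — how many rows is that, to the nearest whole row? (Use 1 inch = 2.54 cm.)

Cast on 60 stitches; work 85 rows.

Finished = 18.5 + 4 = 22.5 cm.
22.5 cm × 1/2.54 = 8.86 inches.
29/4 = 7.25 sts per in; 8.86 × 7.25 = 64.22 sts.
Nearest multiple of 12 → 60.
20 cm = 7.87 inches; × 10.75 = 84.65 → 85 rows.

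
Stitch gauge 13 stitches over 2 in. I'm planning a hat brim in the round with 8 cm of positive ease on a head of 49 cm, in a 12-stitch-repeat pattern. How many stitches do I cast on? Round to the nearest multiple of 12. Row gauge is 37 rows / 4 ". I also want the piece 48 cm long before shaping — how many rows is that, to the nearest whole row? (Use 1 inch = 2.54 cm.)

Finished = 49 + 8 = 57 cm.
57 cm × 1/2.54 = 22.44 inches.
13/2 = 6.5 sts per in; 22.44 × 6.5 = 145.87 sts.
Nearest multiple of 12 → 144.
48 cm = 18.90 inches; × 9.25 = 174.80 → 175 rows.

Cast on 144 stitches; work 175 rows.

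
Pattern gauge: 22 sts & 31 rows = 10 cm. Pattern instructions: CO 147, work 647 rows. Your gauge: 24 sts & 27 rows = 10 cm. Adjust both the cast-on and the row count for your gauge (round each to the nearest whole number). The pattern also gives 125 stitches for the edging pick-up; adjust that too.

Stitches: 147 × 24/22 = 160.36 → 160.
Rows: 647 × 27/31 = 563.52 → 564.
edging pick-up: 125 × 24/22 = 136.36 → 136.

Cast on 160 stitches; work 564 rows; edging pick-up 136 stitches.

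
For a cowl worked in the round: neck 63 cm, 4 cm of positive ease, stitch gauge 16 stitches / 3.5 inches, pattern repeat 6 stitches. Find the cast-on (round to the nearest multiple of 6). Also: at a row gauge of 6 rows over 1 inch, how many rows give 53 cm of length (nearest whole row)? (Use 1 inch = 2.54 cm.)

Cast on 120 stitches; work 125 rows.

Finished = 63 + 4 = 67 cm.
67 cm × 1/2.54 = 26.38 inches.
16/3.5 = 4.571 sts per in; 26.38 × 4.571 = 120.58 sts.
Nearest multiple of 6 → 120.
53 cm = 20.87 inches; × 6 = 125.20 → 125 rows.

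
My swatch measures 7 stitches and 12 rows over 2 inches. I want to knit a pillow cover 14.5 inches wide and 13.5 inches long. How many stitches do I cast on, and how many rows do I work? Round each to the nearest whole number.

Cast on 51 stitches and work 81 rows.

Stitch gauge = 7/2 = 3.5 sts/in; 14.5 × 3.5 = 50.75 → 51 sts.
Row gauge = 12/2 = 6 rows/in; 13.5 × 6 = 81.00 → 81 rows.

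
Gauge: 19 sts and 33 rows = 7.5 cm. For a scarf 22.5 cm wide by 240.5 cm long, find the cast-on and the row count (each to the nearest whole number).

Stitch gauge = 19/7.5 = 2.533 sts/cm; 22.5 × 2.533 = 57.00 → 57 sts.
Row gauge = 33/7.5 = 4.4 rows/cm; 240.5 × 4.4 = 1058.20 → 1058 rows.

Cast on 57 stitches and work 1058 rows.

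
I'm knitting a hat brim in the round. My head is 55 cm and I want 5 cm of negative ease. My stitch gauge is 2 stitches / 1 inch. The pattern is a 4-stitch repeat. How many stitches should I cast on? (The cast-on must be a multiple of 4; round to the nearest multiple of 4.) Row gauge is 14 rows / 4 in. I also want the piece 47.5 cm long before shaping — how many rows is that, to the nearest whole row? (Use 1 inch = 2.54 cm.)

Finished = 55 − 5 = 50 cm.
50 cm × 1/2.54 = 19.69 inches.
2/1 = 2 sts per in; 19.69 × 2 = 39.37 sts.
Nearest multiple of 4 → 40.
47.5 cm = 18.70 inches; × 3.5 = 65.45 → 65 rows.

Cast on 40 stitches; work 65 rows.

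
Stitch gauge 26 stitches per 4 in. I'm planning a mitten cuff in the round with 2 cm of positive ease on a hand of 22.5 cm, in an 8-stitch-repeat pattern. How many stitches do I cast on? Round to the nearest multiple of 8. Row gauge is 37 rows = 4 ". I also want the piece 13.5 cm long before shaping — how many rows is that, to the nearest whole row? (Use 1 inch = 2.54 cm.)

Cast on 64 stitches; work 49 rows.

Finished = 22.5 + 2 = 24.5 cm.
24.5 cm × 1/2.54 = 9.65 inches.
26/4 = 6.5 sts per in; 9.65 × 6.5 = 62.70 sts.
Nearest multiple of 8 → 64.
13.5 cm = 5.31 inches; × 9.25 = 49.16 → 49 rows.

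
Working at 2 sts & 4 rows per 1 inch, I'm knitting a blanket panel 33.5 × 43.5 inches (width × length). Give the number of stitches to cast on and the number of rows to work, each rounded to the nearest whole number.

Stitch gauge = 2/1 = 2 sts/in; 33.5 × 2 = 67.00 → 67 sts.
Row gauge = 4/1 = 4 rows/in; 43.5 × 4 = 174.00 → 174 rows.

Cast on 67 stitches and work 174 rows.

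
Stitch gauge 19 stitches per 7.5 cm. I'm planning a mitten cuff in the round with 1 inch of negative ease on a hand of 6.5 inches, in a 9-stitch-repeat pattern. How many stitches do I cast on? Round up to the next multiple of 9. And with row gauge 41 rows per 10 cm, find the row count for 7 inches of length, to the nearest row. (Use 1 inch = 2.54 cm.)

Finished = 6.5 − 1 = 5.5 inches.
5.5 inches × 2.54 = 13.97 cm.
19/7.5 = 2.533 sts per cm; 13.97 × 2.533 = 35.39 sts.
Next multiple of 9 → 36.
7 inches = 17.78 cm; × 4.1 = 72.90 → 73 rows.

Cast on 36 stitches; work 73 rows.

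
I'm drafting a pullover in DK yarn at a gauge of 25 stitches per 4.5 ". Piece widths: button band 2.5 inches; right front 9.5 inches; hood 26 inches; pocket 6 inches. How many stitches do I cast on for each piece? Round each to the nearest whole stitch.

Rate = 25/4.5 = 5.556 sts per in.
button band: 2.5 × 5.556 = 13.89 → 14.
right front: 9.5 × 5.556 = 52.78 → 53.
hood: 26 × 5.556 = 144.44 → 144.
pocket: 6 × 5.556 = 33.33 → 33.

button band 14; right front 53; hood 144; pocket 33.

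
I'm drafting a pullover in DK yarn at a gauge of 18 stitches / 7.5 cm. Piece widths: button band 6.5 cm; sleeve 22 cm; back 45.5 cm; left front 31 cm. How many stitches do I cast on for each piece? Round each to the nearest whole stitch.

Rate = 18/7.5 = 2.4 sts per cm.
button band: 6.5 × 2.4 = 15.60 → 16.
sleeve: 22 × 2.4 = 52.80 → 53.
back: 45.5 × 2.4 = 109.20 → 109.
left front: 31 × 2.4 = 74.40 → 74.

button band 16; sleeve 53; back 109; left front 74.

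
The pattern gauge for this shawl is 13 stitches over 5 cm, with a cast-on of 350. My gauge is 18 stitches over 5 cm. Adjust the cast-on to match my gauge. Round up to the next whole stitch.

Scale factor = 18 / 13 = 1.385.
350 × 18 / 13 = 484.62 sts.
→ 485 sts.

Cast on 485 stitches.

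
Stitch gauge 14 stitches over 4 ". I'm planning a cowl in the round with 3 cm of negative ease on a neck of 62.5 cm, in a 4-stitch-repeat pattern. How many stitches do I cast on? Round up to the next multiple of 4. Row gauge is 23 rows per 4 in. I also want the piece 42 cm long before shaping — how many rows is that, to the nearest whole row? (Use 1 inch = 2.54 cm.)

Cast on 84 stitches; work 95 rows.

Finished = 62.5 − 3 = 59.5 cm.
59.5 cm × 1/2.54 = 23.43 inches.
14/4 = 3.5 sts per in; 23.43 × 3.5 = 81.99 sts.
Next multiple of 4 → 84.
42 cm = 16.54 inches; × 5.75 = 95.08 → 95 rows.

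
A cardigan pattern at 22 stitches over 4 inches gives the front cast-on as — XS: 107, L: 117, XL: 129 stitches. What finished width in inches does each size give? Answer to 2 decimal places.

XS 19.45 inches; L 21.27 inches; XL 23.45 inches.

22/4 = 5.5 sts per in.
XS: 107 / 5.5 = 19.455 → 19.45 in.
L: 117 / 5.5 = 21.273 → 21.27 in.
XL: 129 / 5.5 = 23.455 → 23.45 in.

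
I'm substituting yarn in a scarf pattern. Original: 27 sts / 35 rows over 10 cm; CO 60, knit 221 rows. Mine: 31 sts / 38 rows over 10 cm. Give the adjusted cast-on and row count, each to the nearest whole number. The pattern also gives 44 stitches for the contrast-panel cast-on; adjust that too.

Stitches: 60 × 31/27 = 68.89 → 69.
Rows: 221 × 38/35 = 239.94 → 240.
contrast-panel cast-on: 44 × 31/27 = 50.52 → 51.

Cast on 69 stitches; work 240 rows; contrast-panel cast-on 51 stitches.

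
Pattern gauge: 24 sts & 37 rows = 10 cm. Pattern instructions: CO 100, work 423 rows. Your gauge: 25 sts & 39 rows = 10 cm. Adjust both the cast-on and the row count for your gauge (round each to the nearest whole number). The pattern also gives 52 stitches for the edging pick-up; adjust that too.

Stitches: 100 × 25/24 = 104.17 → 104.
Rows: 423 × 39/37 = 445.86 → 446.
edging pick-up: 52 × 25/24 = 54.17 → 54.

Cast on 104 stitches; work 446 rows; edging pick-up 54 stitches.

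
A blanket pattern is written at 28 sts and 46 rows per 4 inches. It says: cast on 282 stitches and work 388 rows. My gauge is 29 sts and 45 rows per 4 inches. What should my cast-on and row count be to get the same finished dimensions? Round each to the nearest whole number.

Cast on 292 stitches; work 380 rows.

Stitches: 282 × 29/28 = 292.07 → 292.
Rows: 388 × 45/46 = 379.57 → 380.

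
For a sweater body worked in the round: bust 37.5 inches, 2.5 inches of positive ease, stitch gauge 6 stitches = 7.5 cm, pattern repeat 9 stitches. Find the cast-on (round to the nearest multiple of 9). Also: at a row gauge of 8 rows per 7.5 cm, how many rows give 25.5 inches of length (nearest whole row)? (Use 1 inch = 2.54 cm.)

Cast on 81 stitches; work 69 rows.

Finished = 37.5 + 2.5 = 40 inches.
40 inches × 2.54 = 101.60 cm.
6/7.5 = 0.8 sts per cm; 101.60 × 0.8 = 81.28 sts.
Nearest multiple of 9 → 81.
25.5 inches = 64.77 cm; × 1.067 = 69.09 → 69 rows.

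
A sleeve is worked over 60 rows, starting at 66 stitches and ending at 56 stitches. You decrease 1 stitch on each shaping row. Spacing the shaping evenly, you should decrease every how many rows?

Decrease every 6th row.

Stitches to remove: |56 − 66| = 10.
Shaping rows needed: 10 / 1 = 10.
60 rows / 10 = every 6 rows.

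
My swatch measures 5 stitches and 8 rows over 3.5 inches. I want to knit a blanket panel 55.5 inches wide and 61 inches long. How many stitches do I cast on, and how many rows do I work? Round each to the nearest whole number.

Stitch gauge = 5/3.5 = 1.429 sts/in; 55.5 × 1.429 = 79.29 → 79 sts.
Row gauge = 8/3.5 = 2.286 rows/in; 61 × 2.286 = 139.43 → 139 rows.

Cast on 79 stitches and work 139 rows.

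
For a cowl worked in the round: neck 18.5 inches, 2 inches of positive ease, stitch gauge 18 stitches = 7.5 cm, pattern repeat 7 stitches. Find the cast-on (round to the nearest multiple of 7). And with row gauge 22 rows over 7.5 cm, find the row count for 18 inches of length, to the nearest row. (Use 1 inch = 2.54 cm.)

Cast on 126 stitches; work 134 rows.

Finished = 18.5 + 2 = 20.5 inches.
20.5 inches × 2.54 = 52.07 cm.
18/7.5 = 2.4 sts per cm; 52.07 × 2.4 = 124.97 sts.
Nearest multiple of 7 → 126.
18 inches = 45.72 cm; × 2.933 = 134.11 → 134 rows.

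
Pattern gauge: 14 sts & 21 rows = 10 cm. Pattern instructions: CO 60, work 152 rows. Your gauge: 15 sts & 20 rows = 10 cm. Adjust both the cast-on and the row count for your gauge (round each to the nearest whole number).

Cast on 64 stitches; work 145 rows.

Stitches: 60 × 15/14 = 64.29 → 64.
Rows: 152 × 20/21 = 144.76 → 145.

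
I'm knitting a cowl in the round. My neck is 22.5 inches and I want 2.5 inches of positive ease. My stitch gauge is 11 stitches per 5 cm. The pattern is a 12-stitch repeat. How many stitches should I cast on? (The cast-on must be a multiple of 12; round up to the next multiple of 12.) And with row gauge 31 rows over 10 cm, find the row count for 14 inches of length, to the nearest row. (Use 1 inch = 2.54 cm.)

Cast on 144 stitches; work 110 rows.

Finished = 22.5 + 2.5 = 25 inches.
25 inches × 2.54 = 63.50 cm.
11/5 = 2.2 sts per cm; 63.50 × 2.2 = 139.70 sts.
Next multiple of 12 → 144.
14 inches = 35.56 cm; × 3.1 = 110.24 → 110 rows.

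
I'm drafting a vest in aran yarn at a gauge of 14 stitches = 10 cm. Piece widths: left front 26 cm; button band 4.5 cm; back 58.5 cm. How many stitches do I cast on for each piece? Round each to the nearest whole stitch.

Rate = 14/10 = 1.4 sts per cm.
left front: 26 × 1.4 = 36.40 → 36.
button band: 4.5 × 1.4 = 6.30 → 6.
back: 58.5 × 1.4 = 81.90 → 82.

left front 36; button band 6; back 82.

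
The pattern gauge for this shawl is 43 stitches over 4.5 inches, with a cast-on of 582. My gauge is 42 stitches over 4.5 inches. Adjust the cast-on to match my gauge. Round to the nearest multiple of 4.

Cast on 568 stitches.

Scale factor = 42 / 43 = 0.977.
582 × 42 / 43 = 568.47 sts.
→ 568 sts.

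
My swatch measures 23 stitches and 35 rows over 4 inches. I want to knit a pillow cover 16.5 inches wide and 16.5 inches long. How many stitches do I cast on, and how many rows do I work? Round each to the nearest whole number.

Cast on 95 stitches and work 144 rows.

Stitch gauge = 23/4 = 5.75 sts/in; 16.5 × 5.75 = 94.88 → 95 sts.
Row gauge = 35/4 = 8.75 rows/in; 16.5 × 8.75 = 144.38 → 144 rows.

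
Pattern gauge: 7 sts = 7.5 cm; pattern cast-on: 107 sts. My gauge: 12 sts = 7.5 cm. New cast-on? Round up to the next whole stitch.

Cast on 184 stitches.

Scale factor = 12 / 7 = 1.714.
107 × 12 / 7 = 183.43 sts.
→ 184 sts.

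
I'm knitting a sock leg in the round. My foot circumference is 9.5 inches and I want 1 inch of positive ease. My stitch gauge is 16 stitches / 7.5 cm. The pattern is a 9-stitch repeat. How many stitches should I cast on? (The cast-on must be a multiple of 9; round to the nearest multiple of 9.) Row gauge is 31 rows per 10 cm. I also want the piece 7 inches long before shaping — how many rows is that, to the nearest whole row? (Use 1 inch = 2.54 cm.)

Finished = 9.5 + 1 = 10.5 inches.
10.5 inches × 2.54 = 26.67 cm.
16/7.5 = 2.133 sts per cm; 26.67 × 2.133 = 56.90 sts.
Nearest multiple of 9 → 54.
7 inches = 17.78 cm; × 3.1 = 55.12 → 55 rows.

Cast on 54 stitches; work 55 rows.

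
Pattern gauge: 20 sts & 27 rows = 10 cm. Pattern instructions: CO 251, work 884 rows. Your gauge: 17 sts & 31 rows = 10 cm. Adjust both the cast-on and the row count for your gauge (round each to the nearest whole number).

Cast on 213 stitches; work 1015 rows.

Stitches: 251 × 17/20 = 213.35 → 213.
Rows: 884 × 31/27 = 1014.96 → 1015.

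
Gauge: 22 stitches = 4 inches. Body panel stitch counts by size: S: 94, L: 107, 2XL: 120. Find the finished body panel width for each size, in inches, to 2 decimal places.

S 17.09 inches; L 19.45 inches; 2XL 21.82 inches.

22/4 = 5.5 sts per in.
S: 94 / 5.5 = 17.091 → 17.09 in.
L: 107 / 5.5 = 19.455 → 19.45 in.
2XL: 120 / 5.5 = 21.818 → 21.82 in.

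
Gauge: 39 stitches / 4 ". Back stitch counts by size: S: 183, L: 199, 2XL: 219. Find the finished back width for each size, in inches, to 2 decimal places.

39/4 = 9.75 sts per in.
S: 183 / 9.75 = 18.769 → 18.77 in.
L: 199 / 9.75 = 20.410 → 20.41 in.
2XL: 219 / 9.75 = 22.462 → 22.46 in.

S 18.77 inches; L 20.41 inches; 2XL 22.46 inches.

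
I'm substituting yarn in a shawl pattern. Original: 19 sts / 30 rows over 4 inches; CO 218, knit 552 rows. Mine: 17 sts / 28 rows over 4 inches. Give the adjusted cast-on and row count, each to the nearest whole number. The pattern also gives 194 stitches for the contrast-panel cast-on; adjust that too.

Cast on 195 stitches; work 515 rows; contrast-panel cast-on 174 stitches.

Stitches: 218 × 17/19 = 195.05 → 195.
Rows: 552 × 28/30 = 515.20 → 515.
contrast-panel cast-on: 194 × 17/19 = 173.58 → 174.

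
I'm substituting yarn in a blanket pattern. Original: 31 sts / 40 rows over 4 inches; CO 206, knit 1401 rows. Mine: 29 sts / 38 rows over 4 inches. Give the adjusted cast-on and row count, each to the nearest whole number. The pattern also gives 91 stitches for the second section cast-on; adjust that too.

Stitches: 206 × 29/31 = 192.71 → 193.
Rows: 1401 × 38/40 = 1330.95 → 1331.
second section cast-on: 91 × 29/31 = 85.13 → 85.

Cast on 193 stitches; work 1331 rows; second section cast-on 85 stitches.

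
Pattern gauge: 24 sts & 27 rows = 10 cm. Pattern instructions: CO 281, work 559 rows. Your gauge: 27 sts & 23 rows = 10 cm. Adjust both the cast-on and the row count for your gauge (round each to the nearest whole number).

Stitches: 281 × 27/24 = 316.12 → 316.
Rows: 559 × 23/27 = 476.19 → 476.

Cast on 316 stitches; work 476 rows.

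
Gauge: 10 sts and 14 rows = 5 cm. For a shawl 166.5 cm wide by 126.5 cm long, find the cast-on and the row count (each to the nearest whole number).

Cast on 333 stitches and work 354 rows.

Stitch gauge = 10/5 = 2 sts/cm; 166.5 × 2 = 333.00 → 333 sts.
Row gauge = 14/5 = 2.8 rows/cm; 126.5 × 2.8 = 354.20 → 354 rows.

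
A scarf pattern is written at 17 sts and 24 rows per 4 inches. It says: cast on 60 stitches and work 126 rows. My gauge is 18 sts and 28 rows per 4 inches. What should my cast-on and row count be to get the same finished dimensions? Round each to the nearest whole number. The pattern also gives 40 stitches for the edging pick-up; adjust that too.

Cast on 64 stitches; work 147 rows; edging pick-up 42 stitches.

Stitches: 60 × 18/17 = 63.53 → 64.
Rows: 126 × 28/24 = 147.00 → 147.
edging pick-up: 40 × 18/17 = 42.35 → 42.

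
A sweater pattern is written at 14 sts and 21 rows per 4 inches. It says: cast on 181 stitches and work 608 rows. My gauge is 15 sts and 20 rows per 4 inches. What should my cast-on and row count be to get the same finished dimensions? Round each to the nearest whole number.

Stitches: 181 × 15/14 = 193.93 → 194.
Rows: 608 × 20/21 = 579.05 → 579.

Cast on 194 stitches; work 579 rows.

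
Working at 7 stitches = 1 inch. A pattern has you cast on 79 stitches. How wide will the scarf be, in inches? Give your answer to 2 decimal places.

11.29 inches.

7 stitches / 1 inch = 7 stitches per inch.
79 / 7 = 11.286 inches.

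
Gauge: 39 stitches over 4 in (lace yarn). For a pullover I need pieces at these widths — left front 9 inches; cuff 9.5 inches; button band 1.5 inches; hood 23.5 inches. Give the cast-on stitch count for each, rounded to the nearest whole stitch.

Rate = 39/4 = 9.75 sts per in.
left front: 9 × 9.75 = 87.75 → 88.
cuff: 9.5 × 9.75 = 92.62 → 93.
button band: 1.5 × 9.75 = 14.62 → 15.
hood: 23.5 × 9.75 = 229.12 → 229.

left front 88; cuff 93; button band 15; hood 229.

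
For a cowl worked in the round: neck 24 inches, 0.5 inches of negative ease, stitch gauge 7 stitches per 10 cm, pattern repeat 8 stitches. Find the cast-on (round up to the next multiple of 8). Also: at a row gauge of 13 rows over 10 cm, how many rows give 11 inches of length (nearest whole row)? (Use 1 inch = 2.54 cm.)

Finished = 24 − 0.5 = 23.5 inches.
23.5 inches × 2.54 = 59.69 cm.
7/10 = 0.7 sts per cm; 59.69 × 0.7 = 41.78 sts.
Next multiple of 8 → 48.
11 inches = 27.94 cm; × 1.3 = 36.32 → 36 rows.

Cast on 48 stitches; work 36 rows.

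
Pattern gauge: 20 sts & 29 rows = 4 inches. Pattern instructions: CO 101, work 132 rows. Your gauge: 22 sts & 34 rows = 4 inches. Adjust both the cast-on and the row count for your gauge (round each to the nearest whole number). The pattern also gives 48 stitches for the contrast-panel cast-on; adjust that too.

Stitches: 101 × 22/20 = 111.10 → 111.
Rows: 132 × 34/29 = 154.76 → 155.
contrast-panel cast-on: 48 × 22/20 = 52.80 → 53.

Cast on 111 stitches; work 155 rows; contrast-panel cast-on 53 stitches.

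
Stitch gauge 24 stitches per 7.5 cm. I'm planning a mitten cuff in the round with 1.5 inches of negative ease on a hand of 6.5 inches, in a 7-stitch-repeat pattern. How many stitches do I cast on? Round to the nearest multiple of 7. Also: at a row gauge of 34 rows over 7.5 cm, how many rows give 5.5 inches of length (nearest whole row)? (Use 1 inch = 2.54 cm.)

Finished = 6.5 − 1.5 = 5 inches.
5 inches × 2.54 = 12.70 cm.
24/7.5 = 3.2 sts per cm; 12.70 × 3.2 = 40.64 sts.
Nearest multiple of 7 → 42.
5.5 inches = 13.97 cm; × 4.533 = 63.33 → 63 rows.

Cast on 42 stitches; work 63 rows.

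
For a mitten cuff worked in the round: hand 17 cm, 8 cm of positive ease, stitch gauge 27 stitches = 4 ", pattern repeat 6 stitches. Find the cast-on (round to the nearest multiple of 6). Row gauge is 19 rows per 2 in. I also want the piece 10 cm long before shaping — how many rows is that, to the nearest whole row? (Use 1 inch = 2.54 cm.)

Cast on 66 stitches; work 37 rows.

Finished = 17 + 8 = 25 cm.
25 cm × 1/2.54 = 9.84 inches.
27/4 = 6.75 sts per in; 9.84 × 6.75 = 66.44 sts.
Nearest multiple of 6 → 66.
10 cm = 3.94 inches; × 9.5 = 37.40 → 37 rows.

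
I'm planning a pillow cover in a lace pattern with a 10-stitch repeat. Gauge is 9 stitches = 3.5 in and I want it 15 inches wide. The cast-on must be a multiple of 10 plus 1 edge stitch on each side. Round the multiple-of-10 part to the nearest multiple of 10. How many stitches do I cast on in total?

CO 42 sts.

9 / 3.5 = 2.571 sts per inch.
15 × 2.571 = 38.57 sts.
Less 2 edge sts → 36.57 for the repeat.
Nearest multiple of 10: 40.
Add back 2 edge sts → 42.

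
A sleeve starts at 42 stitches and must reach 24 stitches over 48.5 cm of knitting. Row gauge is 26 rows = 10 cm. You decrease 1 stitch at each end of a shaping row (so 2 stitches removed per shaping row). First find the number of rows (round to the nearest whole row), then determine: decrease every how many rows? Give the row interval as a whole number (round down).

Decrease every 14th row.

Rows = 48.5 × 2.6 = 126.1 → 126 rows.
Stitches to remove: 18 → 9 shaping rows (at 2 st each).
126 / 9 = 14.00 → every 14 rows.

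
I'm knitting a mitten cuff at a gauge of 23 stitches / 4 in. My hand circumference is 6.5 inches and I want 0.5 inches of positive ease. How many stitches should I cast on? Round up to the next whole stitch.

Cast on 41 stitches.

Finished = 6.5 + 0.5 = 7 in.
23 / 4 = 5.75 sts per inch.
7.00 × 5.75 = 40.25 sts.
→ 41 sts.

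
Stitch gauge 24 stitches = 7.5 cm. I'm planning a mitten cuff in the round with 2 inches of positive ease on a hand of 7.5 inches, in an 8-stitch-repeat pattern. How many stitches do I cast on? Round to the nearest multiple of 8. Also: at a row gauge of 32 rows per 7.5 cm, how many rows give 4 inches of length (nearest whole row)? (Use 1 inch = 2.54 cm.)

Finished = 7.5 + 2 = 9.5 inches.
9.5 inches × 2.54 = 24.13 cm.
24/7.5 = 3.2 sts per cm; 24.13 × 3.2 = 77.22 sts.
Nearest multiple of 8 → 80.
4 inches = 10.16 cm; × 4.267 = 43.35 → 43 rows.

Cast on 80 stitches; work 43 rows.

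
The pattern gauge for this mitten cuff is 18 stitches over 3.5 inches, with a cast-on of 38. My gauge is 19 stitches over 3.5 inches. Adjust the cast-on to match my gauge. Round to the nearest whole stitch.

CO 40 sts.

Scale factor = 19 / 18 = 1.056.
38 × 19 / 18 = 40.11 sts.
→ 40 sts.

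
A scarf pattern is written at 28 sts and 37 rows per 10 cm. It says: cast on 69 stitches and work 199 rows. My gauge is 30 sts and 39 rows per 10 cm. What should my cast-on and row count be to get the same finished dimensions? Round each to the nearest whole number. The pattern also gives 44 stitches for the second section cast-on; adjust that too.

Stitches: 69 × 30/28 = 73.93 → 74.
Rows: 199 × 39/37 = 209.76 → 210.
second section cast-on: 44 × 30/28 = 47.14 → 47.

Cast on 74 stitches; work 210 rows; second section cast-on 47 stitches.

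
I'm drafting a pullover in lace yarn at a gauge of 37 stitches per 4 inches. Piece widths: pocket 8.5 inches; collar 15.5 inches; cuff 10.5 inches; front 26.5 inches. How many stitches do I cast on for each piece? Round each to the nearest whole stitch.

pocket 79; collar 143; cuff 97; front 245.

Rate = 37/4 = 9.25 sts per in.
pocket: 8.5 × 9.25 = 78.62 → 79.
collar: 15.5 × 9.25 = 143.38 → 143.
cuff: 10.5 × 9.25 = 97.12 → 97.
front: 26.5 × 9.25 = 245.12 → 245.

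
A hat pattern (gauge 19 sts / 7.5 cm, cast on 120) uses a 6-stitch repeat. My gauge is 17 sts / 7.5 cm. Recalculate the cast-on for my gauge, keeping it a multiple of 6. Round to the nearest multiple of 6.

108 stitches.

120 × 17 / 19 = 107.37.
Nearest multiple of 6: 108.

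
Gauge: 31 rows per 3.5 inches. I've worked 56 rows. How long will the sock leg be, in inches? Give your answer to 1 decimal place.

6.3 inches.

31 rows / 3.5 inch = 8.857 rows per inch.
56 / 8.857 = 6.32 inches.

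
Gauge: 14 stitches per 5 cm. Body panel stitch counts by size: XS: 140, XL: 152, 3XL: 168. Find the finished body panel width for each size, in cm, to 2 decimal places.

XS 50.00 cm; XL 54.29 cm; 3XL 60.00 cm.

14/5 = 2.8 sts per cm.
XS: 140 / 2.8 = 50.000 → 50.00 cm.
XL: 152 / 2.8 = 54.286 → 54.29 cm.
3XL: 168 / 2.8 = 60.000 → 60.00 cm.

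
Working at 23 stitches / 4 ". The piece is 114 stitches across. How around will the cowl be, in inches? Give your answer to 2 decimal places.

23 stitches / 4 inch = 5.75 stitches per inch.
114 / 5.75 = 19.826 inches.

19.83 inches.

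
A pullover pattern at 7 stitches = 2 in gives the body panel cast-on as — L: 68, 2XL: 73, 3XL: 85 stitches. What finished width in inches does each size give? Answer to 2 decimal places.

L 19.43 inches; 2XL 20.86 inches; 3XL 24.29 inches.

7/2 = 3.5 sts per in.
L: 68 / 3.5 = 19.429 → 19.43 in.
2XL: 73 / 3.5 = 20.857 → 20.86 in.
3XL: 85 / 3.5 = 24.286 → 24.29 in.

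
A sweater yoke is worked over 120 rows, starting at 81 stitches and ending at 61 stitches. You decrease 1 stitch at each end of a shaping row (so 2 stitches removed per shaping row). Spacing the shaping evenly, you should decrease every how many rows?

Decrease every 12th row.

Stitches to remove: |61 − 81| = 20.
Shaping rows needed: 20 / 2 = 10.
120 rows / 10 = every 12 rows.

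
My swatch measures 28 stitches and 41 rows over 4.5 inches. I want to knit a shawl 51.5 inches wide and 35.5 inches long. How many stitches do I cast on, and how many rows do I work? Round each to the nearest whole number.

Cast on 320 stitches and work 323 rows.

Stitch gauge = 28/4.5 = 6.222 sts/in; 51.5 × 6.222 = 320.44 → 320 sts.
Row gauge = 41/4.5 = 9.111 rows/in; 35.5 × 9.111 = 323.44 → 323 rows.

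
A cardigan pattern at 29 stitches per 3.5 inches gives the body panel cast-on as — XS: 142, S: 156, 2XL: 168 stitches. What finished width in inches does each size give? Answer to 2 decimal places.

29/3.5 = 8.286 sts per in.
XS: 142 / 8.286 = 17.138 → 17.14 in.
S: 156 / 8.286 = 18.828 → 18.83 in.
2XL: 168 / 8.286 = 20.276 → 20.28 in.

XS 17.14 inches; S 18.83 inches; 2XL 20.28 inches.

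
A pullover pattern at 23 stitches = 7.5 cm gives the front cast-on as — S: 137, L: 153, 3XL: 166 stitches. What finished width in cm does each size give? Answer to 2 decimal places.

S 44.67 cm; L 49.89 cm; 3XL 54.13 cm.

23/7.5 = 3.067 sts per cm.
S: 137 / 3.067 = 44.674 → 44.67 cm.
L: 153 / 3.067 = 49.891 → 49.89 cm.
3XL: 166 / 3.067 = 54.130 → 54.13 cm.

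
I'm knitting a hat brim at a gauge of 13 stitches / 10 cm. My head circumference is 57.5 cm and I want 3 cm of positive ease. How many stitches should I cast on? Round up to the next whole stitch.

CO 79 sts.

Finished = 57.5 + 3 = 60.5 cm.
13 / 10 = 1.3 sts per cm.
60.50 × 1.3 = 78.65 sts.
→ 79 sts.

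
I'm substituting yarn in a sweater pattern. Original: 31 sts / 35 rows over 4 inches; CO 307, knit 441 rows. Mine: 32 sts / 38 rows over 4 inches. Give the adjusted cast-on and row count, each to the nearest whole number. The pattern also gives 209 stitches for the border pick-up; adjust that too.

Stitches: 307 × 32/31 = 316.90 → 317.
Rows: 441 × 38/35 = 478.80 → 479.
border pick-up: 209 × 32/31 = 215.74 → 216.

Cast on 317 stitches; work 479 rows; border pick-up 216 stitches.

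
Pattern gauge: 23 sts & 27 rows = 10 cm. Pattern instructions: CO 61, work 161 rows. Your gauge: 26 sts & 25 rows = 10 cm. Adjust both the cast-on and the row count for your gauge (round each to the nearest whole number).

Stitches: 61 × 26/23 = 68.96 → 69.
Rows: 161 × 25/27 = 149.07 → 149.

Cast on 69 stitches; work 149 rows.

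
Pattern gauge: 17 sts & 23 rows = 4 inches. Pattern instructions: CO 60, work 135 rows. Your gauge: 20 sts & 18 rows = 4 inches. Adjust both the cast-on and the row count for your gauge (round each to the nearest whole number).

Stitches: 60 × 20/17 = 70.59 → 71.
Rows: 135 × 18/23 = 105.65 → 106.

Cast on 71 stitches; work 106 rows.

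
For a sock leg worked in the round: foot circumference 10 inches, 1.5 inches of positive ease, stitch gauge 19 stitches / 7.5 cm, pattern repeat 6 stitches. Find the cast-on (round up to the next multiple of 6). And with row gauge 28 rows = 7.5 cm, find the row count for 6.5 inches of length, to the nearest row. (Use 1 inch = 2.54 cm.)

Finished = 10 + 1.5 = 11.5 inches.
11.5 inches × 2.54 = 29.21 cm.
19/7.5 = 2.533 sts per cm; 29.21 × 2.533 = 74.00 sts.
Next multiple of 6 → 78.
6.5 inches = 16.51 cm; × 3.733 = 61.64 → 62 rows.

Cast on 78 stitches; work 62 rows.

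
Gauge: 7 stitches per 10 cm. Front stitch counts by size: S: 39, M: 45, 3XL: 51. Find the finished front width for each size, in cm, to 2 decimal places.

S 55.71 cm; M 64.29 cm; 3XL 72.86 cm.

7/10 = 0.7 sts per cm.
S: 39 / 0.7 = 55.714 → 55.71 cm.
M: 45 / 0.7 = 64.286 → 64.29 cm.
3XL: 51 / 0.7 = 72.857 → 72.86 cm.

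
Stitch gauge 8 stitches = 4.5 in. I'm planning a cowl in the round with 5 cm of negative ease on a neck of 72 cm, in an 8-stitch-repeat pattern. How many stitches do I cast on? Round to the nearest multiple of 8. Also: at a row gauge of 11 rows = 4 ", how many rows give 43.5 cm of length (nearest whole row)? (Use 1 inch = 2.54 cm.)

Finished = 72 − 5 = 67 cm.
67 cm × 1/2.54 = 26.38 inches.
8/4.5 = 1.778 sts per in; 26.38 × 1.778 = 46.89 sts.
Nearest multiple of 8 → 48.
43.5 cm = 17.13 inches; × 2.75 = 47.10 → 47 rows.

Cast on 48 stitches; work 47 rows.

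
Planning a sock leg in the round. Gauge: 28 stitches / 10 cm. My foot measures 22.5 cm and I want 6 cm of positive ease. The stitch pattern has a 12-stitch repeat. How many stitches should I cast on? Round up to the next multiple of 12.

Finished = 22.5 + 6 = 28.5 cm.
28 / 10 = 2.8 sts/cm.
28.5 × 2.8 = 79.80 sts.
Next multiple of 12: 84.

Cast on 84 stitches.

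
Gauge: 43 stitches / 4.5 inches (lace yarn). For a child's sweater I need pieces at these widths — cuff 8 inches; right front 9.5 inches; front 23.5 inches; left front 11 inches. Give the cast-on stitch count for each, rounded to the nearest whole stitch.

cuff 76; right front 91; front 225; left front 105.

Rate = 43/4.5 = 9.556 sts per in.
cuff: 8 × 9.556 = 76.44 → 76.
right front: 9.5 × 9.556 = 90.78 → 91.
front: 23.5 × 9.556 = 224.56 → 225.
left front: 11 × 9.556 = 105.11 → 105.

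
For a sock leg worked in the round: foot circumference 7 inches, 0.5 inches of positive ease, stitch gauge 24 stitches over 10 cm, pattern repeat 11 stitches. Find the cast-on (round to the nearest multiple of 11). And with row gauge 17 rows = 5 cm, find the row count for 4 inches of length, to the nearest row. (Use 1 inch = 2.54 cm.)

Finished = 7 + 0.5 = 7.5 inches.
7.5 inches × 2.54 = 19.05 cm.
24/10 = 2.4 sts per cm; 19.05 × 2.4 = 45.72 sts.
Nearest multiple of 11 → 44.
4 inches = 10.16 cm; × 3.4 = 34.54 → 35 rows.

Cast on 44 stitches; work 35 rows.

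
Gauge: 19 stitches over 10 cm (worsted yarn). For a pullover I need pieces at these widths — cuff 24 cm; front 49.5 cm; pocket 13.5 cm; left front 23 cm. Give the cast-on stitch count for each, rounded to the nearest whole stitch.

cuff 46; front 94; pocket 26; left front 44.

Rate = 19/10 = 1.9 sts per cm.
cuff: 24 × 1.9 = 45.60 → 46.
front: 49.5 × 1.9 = 94.05 → 94.
pocket: 13.5 × 1.9 = 25.65 → 26.
left front: 23 × 1.9 = 43.70 → 44.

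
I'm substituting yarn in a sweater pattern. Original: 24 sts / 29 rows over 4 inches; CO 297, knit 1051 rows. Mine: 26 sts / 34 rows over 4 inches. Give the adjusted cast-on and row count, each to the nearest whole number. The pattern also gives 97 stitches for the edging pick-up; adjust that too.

Cast on 322 stitches; work 1232 rows; edging pick-up 105 stitches.

Stitches: 297 × 26/24 = 321.75 → 322.
Rows: 1051 × 34/29 = 1232.21 → 1232.
edging pick-up: 97 × 26/24 = 105.08 → 105.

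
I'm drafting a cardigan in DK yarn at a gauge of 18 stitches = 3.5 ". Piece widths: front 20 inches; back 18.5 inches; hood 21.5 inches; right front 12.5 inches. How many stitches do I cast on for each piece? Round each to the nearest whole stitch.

Rate = 18/3.5 = 5.143 sts per in.
front: 20 × 5.143 = 102.86 → 103.
back: 18.5 × 5.143 = 95.14 → 95.
hood: 21.5 × 5.143 = 110.57 → 111.
right front: 12.5 × 5.143 = 64.29 → 64.

front 103; back 95; hood 111; right front 64.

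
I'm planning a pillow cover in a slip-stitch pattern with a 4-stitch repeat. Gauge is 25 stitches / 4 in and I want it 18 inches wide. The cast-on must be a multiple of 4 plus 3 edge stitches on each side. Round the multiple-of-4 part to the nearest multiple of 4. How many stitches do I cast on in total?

CO 114 sts.

25 / 4 = 6.25 sts per inch.
18 × 6.25 = 112.50 sts.
Less 6 edge sts → 106.50 for the repeat.
Nearest multiple of 4: 108.
Add back 6 edge sts → 114.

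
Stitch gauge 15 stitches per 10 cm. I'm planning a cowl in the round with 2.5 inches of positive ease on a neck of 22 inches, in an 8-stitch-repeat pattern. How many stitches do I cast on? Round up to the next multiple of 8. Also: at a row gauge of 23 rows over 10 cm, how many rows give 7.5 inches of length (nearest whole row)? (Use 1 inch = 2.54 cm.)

Finished = 22 + 2.5 = 24.5 inches.
24.5 inches × 2.54 = 62.23 cm.
15/10 = 1.5 sts per cm; 62.23 × 1.5 = 93.34 sts.
Next multiple of 8 → 96.
7.5 inches = 19.05 cm; × 2.3 = 43.81 → 44 rows.

Cast on 96 stitches; work 44 rows.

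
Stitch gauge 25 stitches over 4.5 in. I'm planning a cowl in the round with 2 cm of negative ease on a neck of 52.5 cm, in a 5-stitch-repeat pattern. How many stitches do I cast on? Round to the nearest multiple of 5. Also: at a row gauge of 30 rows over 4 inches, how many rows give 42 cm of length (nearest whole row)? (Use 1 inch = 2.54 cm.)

Finished = 52.5 − 2 = 50.5 cm.
50.5 cm × 1/2.54 = 19.88 inches.
25/4.5 = 5.556 sts per in; 19.88 × 5.556 = 110.45 sts.
Nearest multiple of 5 → 110.
42 cm = 16.54 inches; × 7.5 = 124.02 → 124 rows.

Cast on 110 stitches; work 124 rows.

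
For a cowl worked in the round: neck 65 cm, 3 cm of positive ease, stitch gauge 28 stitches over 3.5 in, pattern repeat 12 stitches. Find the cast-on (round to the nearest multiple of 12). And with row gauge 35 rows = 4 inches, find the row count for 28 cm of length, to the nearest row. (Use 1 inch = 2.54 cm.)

Cast on 216 stitches; work 96 rows.

Finished = 65 + 3 = 68 cm.
68 cm × 1/2.54 = 26.77 inches.
28/3.5 = 8 sts per in; 26.77 × 8 = 214.17 sts.
Nearest multiple of 12 → 216.
28 cm = 11.02 inches; × 8.75 = 96.46 → 96 rows.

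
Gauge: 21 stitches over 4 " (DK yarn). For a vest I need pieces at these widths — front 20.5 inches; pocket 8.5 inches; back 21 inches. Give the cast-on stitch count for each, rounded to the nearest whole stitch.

Rate = 21/4 = 5.25 sts per in.
front: 20.5 × 5.25 = 107.62 → 108.
pocket: 8.5 × 5.25 = 44.62 → 45.
back: 21 × 5.25 = 110.25 → 110.

front 108; pocket 45; back 110.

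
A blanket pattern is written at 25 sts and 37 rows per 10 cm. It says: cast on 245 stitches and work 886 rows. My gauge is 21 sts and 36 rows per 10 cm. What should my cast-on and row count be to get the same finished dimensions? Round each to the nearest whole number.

Cast on 206 stitches; work 862 rows.

Stitches: 245 × 21/25 = 205.80 → 206.
Rows: 886 × 36/37 = 862.05 → 862.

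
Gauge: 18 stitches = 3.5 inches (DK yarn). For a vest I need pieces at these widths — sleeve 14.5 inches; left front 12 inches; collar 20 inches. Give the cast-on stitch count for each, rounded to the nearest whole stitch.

Rate = 18/3.5 = 5.143 sts per in.
sleeve: 14.5 × 5.143 = 74.57 → 75.
left front: 12 × 5.143 = 61.71 → 62.
collar: 20 × 5.143 = 102.86 → 103.

sleeve 75; left front 62; collar 103.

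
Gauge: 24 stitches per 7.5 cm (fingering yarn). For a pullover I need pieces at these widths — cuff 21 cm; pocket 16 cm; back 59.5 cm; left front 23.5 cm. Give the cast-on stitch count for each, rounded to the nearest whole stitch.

Rate = 24/7.5 = 3.2 sts per cm.
cuff: 21 × 3.2 = 67.20 → 67.
pocket: 16 × 3.2 = 51.20 → 51.
back: 59.5 × 3.2 = 190.40 → 190.
left front: 23.5 × 3.2 = 75.20 → 75.

cuff 67; pocket 51; back 190; left front 75.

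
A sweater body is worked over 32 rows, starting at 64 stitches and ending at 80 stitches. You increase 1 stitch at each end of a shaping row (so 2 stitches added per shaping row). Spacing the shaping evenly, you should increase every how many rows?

Stitches to add: |80 − 64| = 16.
Shaping rows needed: 16 / 2 = 8.
32 rows / 8 = every 4 rows.

Increase every 4th row.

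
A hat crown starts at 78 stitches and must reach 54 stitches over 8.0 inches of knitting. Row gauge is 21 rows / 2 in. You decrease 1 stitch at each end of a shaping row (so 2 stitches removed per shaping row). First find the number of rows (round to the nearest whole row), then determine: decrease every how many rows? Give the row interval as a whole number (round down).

Rows = 8.0 × 10.5 = 84.0 → 84 rows.
Stitches to remove: 24 → 12 shaping rows (at 2 st each).
84 / 12 = 7.00 → every 7 rows.

Decrease every 7th row.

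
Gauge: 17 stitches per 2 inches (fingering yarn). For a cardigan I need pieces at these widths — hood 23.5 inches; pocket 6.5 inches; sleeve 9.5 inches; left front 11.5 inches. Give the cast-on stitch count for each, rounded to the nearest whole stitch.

hood 200; pocket 55; sleeve 81; left front 98.

Rate = 17/2 = 8.5 sts per in.
hood: 23.5 × 8.5 = 199.75 → 200.
pocket: 6.5 × 8.5 = 55.25 → 55.
sleeve: 9.5 × 8.5 = 80.75 → 81.
left front: 11.5 × 8.5 = 97.75 → 98.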